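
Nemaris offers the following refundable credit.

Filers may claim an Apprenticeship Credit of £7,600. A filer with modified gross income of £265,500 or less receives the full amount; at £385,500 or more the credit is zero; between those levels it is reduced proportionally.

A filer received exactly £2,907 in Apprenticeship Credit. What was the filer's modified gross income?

£2,907 is 2,907/7,600 of the full £7,600, so 4,693/7,600 of the £120,000 range has been used: income = £265,500 + £120,000 × 4,693/7,600 = £339,600.

£339,600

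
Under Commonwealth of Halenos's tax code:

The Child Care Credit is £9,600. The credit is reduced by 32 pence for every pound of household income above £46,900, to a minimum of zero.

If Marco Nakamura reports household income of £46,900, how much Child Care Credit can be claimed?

Child Care Credit: £46,900 is at or below the £46,900 threshold, so the full £9,600 applies.

£9,600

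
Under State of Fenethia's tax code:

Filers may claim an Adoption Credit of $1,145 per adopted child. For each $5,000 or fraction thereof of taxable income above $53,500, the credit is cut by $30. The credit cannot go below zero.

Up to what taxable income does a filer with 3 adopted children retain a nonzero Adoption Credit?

Full credit = 3 × $1,145 = $3,435.
After 114 increments the reduction is 114 × $30 = $3,420, leaving $15; one more increment wipes it out. Increment 114 ends at excess 114 × $5,000 = $570,000, so the highest qualifying income is $53,500 + $570,000 = $623,500.

$623,500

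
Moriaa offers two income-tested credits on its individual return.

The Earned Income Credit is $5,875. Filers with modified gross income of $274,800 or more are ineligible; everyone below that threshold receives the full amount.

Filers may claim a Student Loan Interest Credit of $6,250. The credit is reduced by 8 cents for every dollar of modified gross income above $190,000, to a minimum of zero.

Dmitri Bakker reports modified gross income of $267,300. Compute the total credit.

$5,941

Earned Income Credit: $267,300 is below the $274,800 cutoff, so the full $5,875 applies.
Student Loan Interest Credit: 8% of the $77,300 excess over $190,000 is $6,184; credit = $6,250 − $6,184 = $66.
Total: $5,875 + $66 = $5,941.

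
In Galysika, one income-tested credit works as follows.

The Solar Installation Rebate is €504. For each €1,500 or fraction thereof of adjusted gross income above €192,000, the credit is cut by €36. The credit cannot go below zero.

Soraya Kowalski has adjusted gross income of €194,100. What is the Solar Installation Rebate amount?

Solar Installation Rebate: income exceeds €192,000 by €2,100, which is 2 full-or-partial €1,500 increments; reduction = 2 × €36 = €72, leaving €432.

€432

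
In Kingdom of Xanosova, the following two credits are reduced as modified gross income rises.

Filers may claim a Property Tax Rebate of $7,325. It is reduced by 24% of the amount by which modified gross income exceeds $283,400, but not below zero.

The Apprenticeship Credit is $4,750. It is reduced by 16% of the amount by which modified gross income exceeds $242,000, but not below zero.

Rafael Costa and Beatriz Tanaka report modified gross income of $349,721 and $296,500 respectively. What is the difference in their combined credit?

$4,181

Rafael ($349,721): Property Tax Rebate: 24% of the $66,321 excess over $283,400 is $15,917.04 ≥ base, so the credit is $0. Apprenticeship Credit: 16% of the $107,721 excess over $242,000 is $17,235.36 ≥ base, so the credit is $0. total $0 + $0 = $0
Beatriz ($296,500): Property Tax Rebate: 24% of the $13,100 excess over $283,400 is $3,144; credit = $7,325 − $3,144 = $4,181. Apprenticeship Credit: 16% of the $54,500 excess over $242,000 is $8,720 ≥ base, so the credit is $0. total $4,181 + $0 = $4,181
Difference: |$0 − $4,181| = $4,181.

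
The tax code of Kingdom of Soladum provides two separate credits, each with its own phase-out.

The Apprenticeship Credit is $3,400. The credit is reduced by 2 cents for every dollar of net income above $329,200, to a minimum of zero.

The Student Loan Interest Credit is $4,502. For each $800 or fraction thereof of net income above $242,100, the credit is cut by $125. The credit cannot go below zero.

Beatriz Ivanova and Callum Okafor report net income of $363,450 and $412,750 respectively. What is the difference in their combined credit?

Beatriz ($363,450): Apprenticeship Credit: 2% of the $34,250 excess over $329,200 is $685; credit = $3,400 − $685 = $2,715. Student Loan Interest Credit: income exceeds $242,100 by $121,350 → 152 increments × $125 = $19,000 ≥ base, so the credit is $0. total $2,715 + $0 = $2,715
Callum ($412,750): Apprenticeship Credit: 2% of the $83,550 excess over $329,200 is $1,671; credit = $3,400 − $1,671 = $1,729. Student Loan Interest Credit: income exceeds $242,100 by $170,650 → 214 increments × $125 = $26,750 ≥ base, so the credit is $0. total $1,729 + $0 = $1,729
Difference: |$2,715 − $1,729| = $986.

$986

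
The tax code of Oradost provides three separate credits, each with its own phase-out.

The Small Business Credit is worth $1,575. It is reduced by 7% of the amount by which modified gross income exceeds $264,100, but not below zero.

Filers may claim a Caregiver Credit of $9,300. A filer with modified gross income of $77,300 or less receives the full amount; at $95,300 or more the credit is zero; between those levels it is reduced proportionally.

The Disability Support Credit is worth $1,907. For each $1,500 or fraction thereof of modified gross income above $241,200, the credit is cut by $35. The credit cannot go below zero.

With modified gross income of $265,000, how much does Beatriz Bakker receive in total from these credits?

Small Business Credit: 7% of the $900 excess over $264,100 is $63; credit = $1,575 − $63 = $1,512.
Caregiver Credit: $265,000 is at or above $95,300, so the credit is $0.
Disability Support Credit: income exceeds $241,200 by $23,800, which is 16 full-or-partial $1,500 increments; reduction = 16 × $35 = $560, leaving $1,347.
Total: $1,512 + $0 + $1,347 = $2,859.

$2,859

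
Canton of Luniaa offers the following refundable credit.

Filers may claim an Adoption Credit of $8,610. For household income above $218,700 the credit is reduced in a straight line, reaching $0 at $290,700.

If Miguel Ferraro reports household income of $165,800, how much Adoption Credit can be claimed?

Adoption Credit: $165,800 is at or below the $218,700 threshold, so the full $8,610 applies.

$8,610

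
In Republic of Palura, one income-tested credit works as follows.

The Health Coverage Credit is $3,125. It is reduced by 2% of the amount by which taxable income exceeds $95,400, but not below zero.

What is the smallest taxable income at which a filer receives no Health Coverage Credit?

The credit falls by 2% of each dollar above $95,400, so it reaches zero when the excess is $3,125 / 2% = $156,250: income = $95,400 + $156,250 = $251,650.

$251,650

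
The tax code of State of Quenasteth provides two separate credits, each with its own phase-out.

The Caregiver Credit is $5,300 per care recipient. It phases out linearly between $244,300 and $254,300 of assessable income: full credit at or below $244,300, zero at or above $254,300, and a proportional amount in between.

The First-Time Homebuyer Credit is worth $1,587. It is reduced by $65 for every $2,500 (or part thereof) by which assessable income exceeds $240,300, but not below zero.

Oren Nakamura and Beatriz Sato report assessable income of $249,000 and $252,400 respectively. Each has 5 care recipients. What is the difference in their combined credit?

$9,075

Oren ($249,000): Caregiver Credit: base = 5 × $5,300 = $26,500. $249,000 is $4,700 into a $10,000 phase-out range, leaving 5,300/10,000 of the credit: $26,500 × 5,300/10,000 = $14,045. First-Time Homebuyer Credit: income exceeds $240,300 by $8,700, which is 4 full-or-partial $2,500 increments; reduction = 4 × $65 = $260, leaving $1,327. total $14,045 + $1,327 = $15,372
Beatriz ($252,400): Caregiver Credit: base = 5 × $5,300 = $26,500. $252,400 is $8,100 into a $10,000 phase-out range, leaving 1,900/10,000 of the credit: $26,500 × 1,900/10,000 = $5,035. First-Time Homebuyer Credit: income exceeds $240,300 by $12,100, which is 5 full-or-partial $2,500 increments; reduction = 5 × $65 = $325, leaving $1,262. total $5,035 + $1,262 = $6,297
Difference: |$15,372 − $6,297| = $9,075.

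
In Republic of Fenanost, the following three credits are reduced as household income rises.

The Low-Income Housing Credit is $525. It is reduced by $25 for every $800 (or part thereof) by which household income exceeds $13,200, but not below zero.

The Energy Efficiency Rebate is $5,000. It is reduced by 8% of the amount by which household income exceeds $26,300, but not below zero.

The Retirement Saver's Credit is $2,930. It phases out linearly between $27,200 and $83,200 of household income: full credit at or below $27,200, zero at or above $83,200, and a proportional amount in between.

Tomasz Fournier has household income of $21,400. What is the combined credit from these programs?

$8,180

Low-Income Housing Credit: income exceeds $13,200 by $8,200, which is 11 full-or-partial $800 increments; reduction = 11 × $25 = $275, leaving $250.
Energy Efficiency Rebate: $21,400 is at or below the $26,300 threshold, so the full $5,000 applies.
Retirement Saver's Credit: $21,400 is at or below the $27,200 threshold, so the full $2,930 applies.
Total: $250 + $5,000 + $2,930 = $8,180.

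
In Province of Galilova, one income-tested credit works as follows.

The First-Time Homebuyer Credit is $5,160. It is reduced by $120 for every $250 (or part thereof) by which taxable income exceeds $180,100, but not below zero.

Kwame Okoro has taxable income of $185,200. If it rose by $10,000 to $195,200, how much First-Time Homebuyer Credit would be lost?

At $185,200 — income exceeds $180,100 by $5,100, which is 21 full-or-partial $250 increments; reduction = 21 × $120 = $2,520, leaving $2,640.
At $195,200 — income exceeds $180,100 by $15,100 → 61 increments × $120 = $7,320 ≥ base, so the credit is $0.
Lost: $2,640 − $0 = $2,640.

$2,640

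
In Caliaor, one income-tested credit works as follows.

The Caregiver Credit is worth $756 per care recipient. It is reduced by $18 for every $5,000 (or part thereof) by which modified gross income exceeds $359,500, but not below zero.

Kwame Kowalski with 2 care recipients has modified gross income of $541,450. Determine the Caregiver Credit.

$846

Caregiver Credit: base = 2 × $756 = $1,512. income exceeds $359,500 by $181,950, which is 37 full-or-partial $5,000 increments; reduction = 37 × $18 = $666, leaving $846.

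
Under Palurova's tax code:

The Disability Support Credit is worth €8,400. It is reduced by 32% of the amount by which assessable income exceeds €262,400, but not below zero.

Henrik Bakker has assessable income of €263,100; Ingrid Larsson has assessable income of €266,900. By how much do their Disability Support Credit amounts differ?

Henrik (€263,100): Disability Support Credit: 32% of the €700 excess over €262,400 is €224; credit = €8,400 − €224 = €8,176.
Ingrid (€266,900): Disability Support Credit: 32% of the €4,500 excess over €262,400 is €1,440; credit = €8,400 − €1,440 = €6,960.
Difference: |€8,176 − €6,960| = €1,216.

€1,216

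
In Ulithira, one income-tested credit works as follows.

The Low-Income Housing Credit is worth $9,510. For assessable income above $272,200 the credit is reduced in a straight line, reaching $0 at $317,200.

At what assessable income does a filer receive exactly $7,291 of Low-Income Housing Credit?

$282,700

$7,291 is 7,291/9,510 of the full $9,510, so 2,219/9,510 of the $45,000 range has been used: income = $272,200 + $45,000 × 2,219/9,510 = $282,700.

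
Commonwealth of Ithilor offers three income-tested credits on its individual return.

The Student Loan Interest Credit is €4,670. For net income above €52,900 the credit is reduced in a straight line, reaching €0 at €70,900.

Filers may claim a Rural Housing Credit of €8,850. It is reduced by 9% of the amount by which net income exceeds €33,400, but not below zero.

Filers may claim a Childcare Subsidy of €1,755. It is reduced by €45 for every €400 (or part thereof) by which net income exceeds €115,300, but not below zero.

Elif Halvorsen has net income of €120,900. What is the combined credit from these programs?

€2,100

Student Loan Interest Credit: €120,900 is at or above €70,900, so the credit is €0.
Rural Housing Credit: 9% of the €87,500 excess over €33,400 is €7,875; credit = €8,850 − €7,875 = €975.
Childcare Subsidy: income exceeds €115,300 by €5,600, which is 14 full-or-partial €400 increments; reduction = 14 × €45 = €630, leaving €1,125.
Total: €0 + €975 + €1,125 = €2,100.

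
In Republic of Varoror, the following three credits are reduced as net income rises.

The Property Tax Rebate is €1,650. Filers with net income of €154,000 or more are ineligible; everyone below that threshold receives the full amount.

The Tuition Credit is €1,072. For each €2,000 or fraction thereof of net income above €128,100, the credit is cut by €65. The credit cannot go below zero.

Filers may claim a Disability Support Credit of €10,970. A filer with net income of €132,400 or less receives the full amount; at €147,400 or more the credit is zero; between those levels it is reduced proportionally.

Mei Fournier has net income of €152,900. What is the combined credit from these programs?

Property Tax Rebate: €152,900 is below the €154,000 cutoff, so the full €1,650 applies.
Tuition Credit: income exceeds €128,100 by €24,800, which is 13 full-or-partial €2,000 increments; reduction = 13 × €65 = €845, leaving €227.
Disability Support Credit: €152,900 is at or above €147,400, so the credit is €0.
Total: €1,650 + €227 + €0 = €1,877.

€1,877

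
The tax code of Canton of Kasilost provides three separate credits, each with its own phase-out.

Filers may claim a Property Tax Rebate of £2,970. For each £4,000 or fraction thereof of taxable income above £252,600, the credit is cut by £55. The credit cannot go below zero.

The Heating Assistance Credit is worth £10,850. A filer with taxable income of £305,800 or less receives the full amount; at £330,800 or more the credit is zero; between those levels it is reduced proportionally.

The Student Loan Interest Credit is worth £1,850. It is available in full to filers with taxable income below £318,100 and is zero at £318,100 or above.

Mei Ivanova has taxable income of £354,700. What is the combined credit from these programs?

£1,540

Property Tax Rebate: income exceeds £252,600 by £102,100, which is 26 full-or-partial £4,000 increments; reduction = 26 × £55 = £1,430, leaving £1,540.
Heating Assistance Credit: £354,700 is at or above £330,800, so the credit is £0.
Student Loan Interest Credit: £354,700 meets or exceeds the £318,100 cutoff, so the credit is £0.
Total: £1,540 + £0 + £0 = £1,540.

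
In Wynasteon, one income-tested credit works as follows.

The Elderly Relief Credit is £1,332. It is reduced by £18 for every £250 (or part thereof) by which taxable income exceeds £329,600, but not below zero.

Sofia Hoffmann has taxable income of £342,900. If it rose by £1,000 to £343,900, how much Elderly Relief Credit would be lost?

£72

At £342,900 — income exceeds £329,600 by £13,300, which is 54 full-or-partial £250 increments; reduction = 54 × £18 = £972, leaving £360.
At £343,900 — income exceeds £329,600 by £14,300, which is 58 full-or-partial £250 increments; reduction = 58 × £18 = £1,044, leaving £288.
Lost: £360 − £288 = £72.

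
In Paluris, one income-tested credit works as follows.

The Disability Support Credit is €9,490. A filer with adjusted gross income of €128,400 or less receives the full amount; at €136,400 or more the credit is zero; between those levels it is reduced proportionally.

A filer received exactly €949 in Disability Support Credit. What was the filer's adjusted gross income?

€949 is 949/9,490 of the full €9,490, so 8,541/9,490 of the €8,000 range has been used: income = €128,400 + €8,000 × 8,541/9,490 = €135,600.

€135,600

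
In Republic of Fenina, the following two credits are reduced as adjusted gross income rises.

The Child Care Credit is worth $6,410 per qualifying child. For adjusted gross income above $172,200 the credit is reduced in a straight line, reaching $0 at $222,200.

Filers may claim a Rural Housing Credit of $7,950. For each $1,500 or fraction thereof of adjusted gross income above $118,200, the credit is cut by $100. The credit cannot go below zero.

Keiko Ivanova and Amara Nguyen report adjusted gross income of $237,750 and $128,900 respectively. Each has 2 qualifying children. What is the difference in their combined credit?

Keiko ($237,750): Child Care Credit: base = 2 × $6,410 = $12,820. $237,750 is at or above $222,200, so the credit is $0. Rural Housing Credit: income exceeds $118,200 by $119,550 → 80 increments × $100 = $8,000 ≥ base, so the credit is $0. total $0 + $0 = $0
Amara ($128,900): Child Care Credit: base = 2 × $6,410 = $12,820. $128,900 is at or below the $172,200 threshold, so the full $12,820 applies. Rural Housing Credit: income exceeds $118,200 by $10,700, which is 8 full-or-partial $1,500 increments; reduction = 8 × $100 = $800, leaving $7,150. total $12,820 + $7,150 = $19,970
Difference: |$0 − $19,970| = $19,970.

$19,970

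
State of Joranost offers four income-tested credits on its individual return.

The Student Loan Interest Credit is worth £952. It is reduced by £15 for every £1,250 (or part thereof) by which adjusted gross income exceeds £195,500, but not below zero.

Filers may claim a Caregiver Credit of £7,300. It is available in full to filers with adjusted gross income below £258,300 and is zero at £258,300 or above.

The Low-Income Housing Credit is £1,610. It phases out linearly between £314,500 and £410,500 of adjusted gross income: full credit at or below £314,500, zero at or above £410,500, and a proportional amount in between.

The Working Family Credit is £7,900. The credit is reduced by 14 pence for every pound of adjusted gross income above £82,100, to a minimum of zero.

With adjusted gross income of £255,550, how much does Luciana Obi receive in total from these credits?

Student Loan Interest Credit: income exceeds £195,500 by £60,050, which is 49 full-or-partial £1,250 increments; reduction = 49 × £15 = £735, leaving £217.
Caregiver Credit: £255,550 is below the £258,300 cutoff, so the full £7,300 applies.
Low-Income Housing Credit: £255,550 is at or below the £314,500 threshold, so the full £1,610 applies.
Working Family Credit: 14% of the £173,450 excess over £82,100 is £24,283 ≥ base, so the credit is £0.
Total: £217 + £7,300 + £1,610 + £0 = £9,127.

£9,127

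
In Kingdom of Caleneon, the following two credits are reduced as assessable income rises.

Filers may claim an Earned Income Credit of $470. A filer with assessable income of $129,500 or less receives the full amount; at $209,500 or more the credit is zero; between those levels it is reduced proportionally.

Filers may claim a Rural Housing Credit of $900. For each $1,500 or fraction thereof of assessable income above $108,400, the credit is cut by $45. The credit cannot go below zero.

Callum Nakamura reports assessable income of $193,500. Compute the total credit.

Earned Income Credit: $193,500 is $64,000 into a $80,000 phase-out range, leaving 16,000/80,000 of the credit: $470 × 16,000/80,000 = $94.
Rural Housing Credit: income exceeds $108,400 by $85,100 → 57 increments × $45 = $2,565 ≥ base, so the credit is $0.
Total: $94 + $0 = $94.

$94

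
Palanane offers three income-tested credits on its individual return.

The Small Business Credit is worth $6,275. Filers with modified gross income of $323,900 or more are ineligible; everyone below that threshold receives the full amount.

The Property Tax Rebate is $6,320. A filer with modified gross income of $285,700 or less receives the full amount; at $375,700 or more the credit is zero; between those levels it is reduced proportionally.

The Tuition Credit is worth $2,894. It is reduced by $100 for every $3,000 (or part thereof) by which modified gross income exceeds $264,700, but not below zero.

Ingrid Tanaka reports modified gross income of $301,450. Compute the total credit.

Small Business Credit: $301,450 is below the $323,900 cutoff, so the full $6,275 applies.
Property Tax Rebate: $301,450 is $15,750 into a $90,000 phase-out range, leaving 74,250/90,000 of the credit: $6,320 × 74,250/90,000 = $5,214.
Tuition Credit: income exceeds $264,700 by $36,750, which is 13 full-or-partial $3,000 increments; reduction = 13 × $100 = $1,300, leaving $1,594.
Total: $6,275 + $5,214 + $1,594 = $13,083.

$13,083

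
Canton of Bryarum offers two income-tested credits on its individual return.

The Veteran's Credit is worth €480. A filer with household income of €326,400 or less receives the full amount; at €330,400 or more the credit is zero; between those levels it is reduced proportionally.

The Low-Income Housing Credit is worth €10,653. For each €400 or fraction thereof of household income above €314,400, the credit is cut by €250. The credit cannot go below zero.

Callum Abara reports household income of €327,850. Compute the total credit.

€2,459

Veteran's Credit: €327,850 is €1,450 into a €4,000 phase-out range, leaving 2,550/4,000 of the credit: €480 × 2,550/4,000 = €306.
Low-Income Housing Credit: income exceeds €314,400 by €13,450, which is 34 full-or-partial €400 increments; reduction = 34 × €250 = €8,500, leaving €2,153.
Total: €306 + €2,153 = €2,459.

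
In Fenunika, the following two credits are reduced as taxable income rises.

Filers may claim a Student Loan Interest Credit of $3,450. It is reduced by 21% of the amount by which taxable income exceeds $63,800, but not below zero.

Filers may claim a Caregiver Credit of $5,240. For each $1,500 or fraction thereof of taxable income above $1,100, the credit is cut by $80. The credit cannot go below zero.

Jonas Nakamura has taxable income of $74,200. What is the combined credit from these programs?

$2,586

Student Loan Interest Credit: 21% of the $10,400 excess over $63,800 is $2,184; credit = $3,450 − $2,184 = $1,266.
Caregiver Credit: income exceeds $1,100 by $73,100, which is 49 full-or-partial $1,500 increments; reduction = 49 × $80 = $3,920, leaving $1,320.
Total: $1,266 + $1,320 = $2,586.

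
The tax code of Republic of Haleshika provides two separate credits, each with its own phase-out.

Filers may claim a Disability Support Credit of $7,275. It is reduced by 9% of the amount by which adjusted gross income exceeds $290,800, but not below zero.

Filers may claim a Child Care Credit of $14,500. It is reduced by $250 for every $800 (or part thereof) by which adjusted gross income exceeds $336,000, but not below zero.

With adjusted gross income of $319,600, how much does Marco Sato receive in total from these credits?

$19,183

Disability Support Credit: 9% of the $28,800 excess over $290,800 is $2,592; credit = $7,275 − $2,592 = $4,683.
Child Care Credit: $319,600 is at or below the $336,000 threshold, so the full $14,500 applies.
Total: $4,683 + $14,500 = $19,183.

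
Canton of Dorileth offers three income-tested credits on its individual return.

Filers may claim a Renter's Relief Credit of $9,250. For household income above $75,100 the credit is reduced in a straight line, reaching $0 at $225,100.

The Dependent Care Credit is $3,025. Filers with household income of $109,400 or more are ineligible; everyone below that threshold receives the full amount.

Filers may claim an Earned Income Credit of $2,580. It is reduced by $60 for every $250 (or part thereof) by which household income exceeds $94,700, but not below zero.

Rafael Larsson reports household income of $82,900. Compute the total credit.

$14,374

Renter's Relief Credit: $82,900 is $7,800 into a $150,000 phase-out range, leaving 142,200/150,000 of the credit: $9,250 × 142,200/150,000 = $8,769.
Dependent Care Credit: $82,900 is below the $109,400 cutoff, so the full $3,025 applies.
Earned Income Credit: $82,900 is at or below the $94,700 threshold, so the full $2,580 applies.
Total: $8,769 + $3,025 + $2,580 = $14,374.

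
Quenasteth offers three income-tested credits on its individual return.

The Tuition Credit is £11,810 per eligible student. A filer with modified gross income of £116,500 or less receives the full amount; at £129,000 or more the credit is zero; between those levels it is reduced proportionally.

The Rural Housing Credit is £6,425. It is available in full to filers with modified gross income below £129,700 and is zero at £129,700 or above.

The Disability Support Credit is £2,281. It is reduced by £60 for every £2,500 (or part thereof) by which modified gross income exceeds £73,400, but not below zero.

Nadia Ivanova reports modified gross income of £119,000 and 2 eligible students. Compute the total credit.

Tuition Credit: base = 2 × £11,810 = £23,620. £119,000 is £2,500 into a £12,500 phase-out range, leaving 10,000/12,500 of the credit: £23,620 × 10,000/12,500 = £18,896.
Rural Housing Credit: £119,000 is below the £129,700 cutoff, so the full £6,425 applies.
Disability Support Credit: income exceeds £73,400 by £45,600, which is 19 full-or-partial £2,500 increments; reduction = 19 × £60 = £1,140, leaving £1,141.
Total: £18,896 + £6,425 + £1,141 = £26,462.

£26,462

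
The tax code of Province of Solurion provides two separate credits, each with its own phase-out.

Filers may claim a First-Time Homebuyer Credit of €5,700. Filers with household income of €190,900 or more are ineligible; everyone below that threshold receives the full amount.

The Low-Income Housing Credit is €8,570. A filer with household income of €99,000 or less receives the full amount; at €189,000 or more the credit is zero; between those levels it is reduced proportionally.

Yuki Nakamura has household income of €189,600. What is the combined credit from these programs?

First-Time Homebuyer Credit: €189,600 is below the €190,900 cutoff, so the full €5,700 applies.
Low-Income Housing Credit: €189,600 is at or above €189,000, so the credit is €0.
Total: €5,700 + €0 = €5,700.

€5,700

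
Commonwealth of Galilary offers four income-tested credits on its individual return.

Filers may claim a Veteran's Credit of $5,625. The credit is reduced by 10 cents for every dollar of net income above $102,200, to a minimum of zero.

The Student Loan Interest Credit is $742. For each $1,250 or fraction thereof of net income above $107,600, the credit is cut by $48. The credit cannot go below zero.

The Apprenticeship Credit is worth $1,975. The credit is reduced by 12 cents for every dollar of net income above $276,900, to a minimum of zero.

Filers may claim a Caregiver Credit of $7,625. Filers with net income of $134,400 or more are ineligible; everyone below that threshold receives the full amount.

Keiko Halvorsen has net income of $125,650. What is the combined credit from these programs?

Veteran's Credit: 10% of the $23,450 excess over $102,200 is $2,345; credit = $5,625 − $2,345 = $3,280.
Student Loan Interest Credit: income exceeds $107,600 by $18,050, which is 15 full-or-partial $1,250 increments; reduction = 15 × $48 = $720, leaving $22.
Apprenticeship Credit: $125,650 is at or below the $276,900 threshold, so the full $1,975 applies.
Caregiver Credit: $125,650 is below the $134,400 cutoff, so the full $7,625 applies.
Total: $3,280 + $22 + $1,975 + $7,625 = $12,902.

$12,902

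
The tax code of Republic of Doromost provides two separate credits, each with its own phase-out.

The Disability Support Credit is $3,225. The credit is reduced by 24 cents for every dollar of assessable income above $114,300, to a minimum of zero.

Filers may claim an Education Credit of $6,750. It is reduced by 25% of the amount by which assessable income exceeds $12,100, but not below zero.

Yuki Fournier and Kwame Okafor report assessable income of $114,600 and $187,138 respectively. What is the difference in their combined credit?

$3,153

Yuki ($114,600): Disability Support Credit: 24% of the $300 excess over $114,300 is $72; credit = $3,225 − $72 = $3,153. Education Credit: 25% of the $102,500 excess over $12,100 is $25,625 ≥ base, so the credit is $0. total $3,153 + $0 = $3,153
Kwame ($187,138): Disability Support Credit: 24% of the $72,838 excess over $114,300 is $17,481.12 ≥ base, so the credit is $0. Education Credit: 25% of the $175,038 excess over $12,100 is $43,759.50 ≥ base, so the credit is $0. total $0 + $0 = $0
Difference: |$3,153 − $0| = $3,153.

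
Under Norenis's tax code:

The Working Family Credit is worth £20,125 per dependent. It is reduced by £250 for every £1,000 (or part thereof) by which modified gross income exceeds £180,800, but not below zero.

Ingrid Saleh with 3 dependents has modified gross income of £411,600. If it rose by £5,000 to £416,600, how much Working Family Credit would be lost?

£1,250

At £411,600 — base = 3 × £20,125 = £60,375. income exceeds £180,800 by £230,800, which is 231 full-or-partial £1,000 increments; reduction = 231 × £250 = £57,750, leaving £2,625.
At £416,600 — base = 3 × £20,125 = £60,375. income exceeds £180,800 by £235,800, which is 236 full-or-partial £1,000 increments; reduction = 236 × £250 = £59,000, leaving £1,375.
Lost: £2,625 − £1,375 = £1,250.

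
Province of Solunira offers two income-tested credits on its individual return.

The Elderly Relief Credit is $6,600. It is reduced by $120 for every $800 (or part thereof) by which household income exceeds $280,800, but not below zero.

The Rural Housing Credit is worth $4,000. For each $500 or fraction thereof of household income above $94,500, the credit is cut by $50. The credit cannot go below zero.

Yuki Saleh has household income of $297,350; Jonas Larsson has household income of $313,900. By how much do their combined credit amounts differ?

$2,520

Yuki ($297,350): Elderly Relief Credit: income exceeds $280,800 by $16,550, which is 21 full-or-partial $800 increments; reduction = 21 × $120 = $2,520, leaving $4,080. Rural Housing Credit: income exceeds $94,500 by $202,850 → 406 increments × $50 = $20,300 ≥ base, so the credit is $0. total $4,080 + $0 = $4,080
Jonas ($313,900): Elderly Relief Credit: income exceeds $280,800 by $33,100, which is 42 full-or-partial $800 increments; reduction = 42 × $120 = $5,040, leaving $1,560. Rural Housing Credit: income exceeds $94,500 by $219,400 → 439 increments × $50 = $21,950 ≥ base, so the credit is $0. total $1,560 + $0 = $1,560
Difference: |$4,080 − $1,560| = $2,520.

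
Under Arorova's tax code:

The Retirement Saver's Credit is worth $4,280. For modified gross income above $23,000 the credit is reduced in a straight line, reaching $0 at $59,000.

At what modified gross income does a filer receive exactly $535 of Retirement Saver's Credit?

$54,500

$535 is 535/4,280 of the full $4,280, so 3,745/4,280 of the $36,000 range has been used: income = $23,000 + $36,000 × 3,745/4,280 = $54,500.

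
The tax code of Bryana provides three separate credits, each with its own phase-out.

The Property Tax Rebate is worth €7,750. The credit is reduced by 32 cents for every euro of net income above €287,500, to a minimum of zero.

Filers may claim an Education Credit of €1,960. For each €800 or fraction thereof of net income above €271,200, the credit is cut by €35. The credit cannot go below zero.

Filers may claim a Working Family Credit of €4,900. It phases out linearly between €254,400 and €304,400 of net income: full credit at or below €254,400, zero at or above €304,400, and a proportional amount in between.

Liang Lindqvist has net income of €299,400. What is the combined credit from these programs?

Property Tax Rebate: 32% of the €11,900 excess over €287,500 is €3,808; credit = €7,750 − €3,808 = €3,942.
Education Credit: income exceeds €271,200 by €28,200, which is 36 full-or-partial €800 increments; reduction = 36 × €35 = €1,260, leaving €700.
Working Family Credit: €299,400 is €45,000 into a €50,000 phase-out range, leaving 5,000/50,000 of the credit: €4,900 × 5,000/50,000 = €490.
Total: €3,942 + €700 + €490 = €5,132.

€5,132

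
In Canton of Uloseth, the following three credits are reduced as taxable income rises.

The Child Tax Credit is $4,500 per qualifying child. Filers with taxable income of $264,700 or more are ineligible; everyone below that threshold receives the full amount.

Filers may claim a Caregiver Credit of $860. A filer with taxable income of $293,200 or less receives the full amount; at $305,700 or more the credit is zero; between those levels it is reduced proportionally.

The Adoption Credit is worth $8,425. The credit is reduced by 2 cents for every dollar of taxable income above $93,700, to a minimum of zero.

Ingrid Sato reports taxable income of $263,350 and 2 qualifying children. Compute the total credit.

Child Tax Credit: base = 2 × $4,500 = $9,000. $263,350 is below the $264,700 cutoff, so the full $9,000 applies.
Caregiver Credit: $263,350 is at or below the $293,200 threshold, so the full $860 applies.
Adoption Credit: 2% of the $169,650 excess over $93,700 is $3,393; credit = $8,425 − $3,393 = $5,032.
Total: $9,000 + $860 + $5,032 = $14,892.

$14,892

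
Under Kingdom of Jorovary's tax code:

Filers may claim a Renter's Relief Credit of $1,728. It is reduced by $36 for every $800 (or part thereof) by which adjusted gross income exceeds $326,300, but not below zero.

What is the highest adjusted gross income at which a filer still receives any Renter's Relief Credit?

After 47 increments the reduction is 47 × $36 = $1,692, leaving $36; one more increment wipes it out. Increment 47 ends at excess 47 × $800 = $37,600, so the highest qualifying income is $326,300 + $37,600 = $363,900.

$363,900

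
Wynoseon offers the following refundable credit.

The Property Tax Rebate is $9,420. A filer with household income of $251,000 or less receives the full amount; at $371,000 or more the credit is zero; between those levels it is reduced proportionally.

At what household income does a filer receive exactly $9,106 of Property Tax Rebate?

$9,106 is 9,106/9,420 of the full $9,420, so 314/9,420 of the $120,000 range has been used: income = $251,000 + $120,000 × 314/9,420 = $255,000.

$255,000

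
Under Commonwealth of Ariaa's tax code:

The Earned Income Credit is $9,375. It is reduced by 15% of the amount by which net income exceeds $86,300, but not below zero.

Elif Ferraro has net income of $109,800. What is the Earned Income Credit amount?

$5,850

Earned Income Credit: 15% of the $23,500 excess over $86,300 is $3,525; credit = $9,375 − $3,525 = $5,850.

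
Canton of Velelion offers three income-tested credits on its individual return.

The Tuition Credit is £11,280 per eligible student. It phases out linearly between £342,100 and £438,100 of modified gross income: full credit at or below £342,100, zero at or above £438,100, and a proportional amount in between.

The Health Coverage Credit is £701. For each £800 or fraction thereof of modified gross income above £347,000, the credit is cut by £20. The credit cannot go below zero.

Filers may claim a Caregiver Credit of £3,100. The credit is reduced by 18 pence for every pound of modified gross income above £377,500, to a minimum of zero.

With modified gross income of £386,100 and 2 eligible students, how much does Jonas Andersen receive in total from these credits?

Tuition Credit: base = 2 × £11,280 = £22,560. £386,100 is £44,000 into a £96,000 phase-out range, leaving 52,000/96,000 of the credit: £22,560 × 52,000/96,000 = £12,220.
Health Coverage Credit: income exceeds £347,000 by £39,100 → 49 increments × £20 = £980 ≥ base, so the credit is £0.
Caregiver Credit: 18% of the £8,600 excess over £377,500 is £1,548; credit = £3,100 − £1,548 = £1,552.
Total: £12,220 + £0 + £1,552 = £13,772.

£13,772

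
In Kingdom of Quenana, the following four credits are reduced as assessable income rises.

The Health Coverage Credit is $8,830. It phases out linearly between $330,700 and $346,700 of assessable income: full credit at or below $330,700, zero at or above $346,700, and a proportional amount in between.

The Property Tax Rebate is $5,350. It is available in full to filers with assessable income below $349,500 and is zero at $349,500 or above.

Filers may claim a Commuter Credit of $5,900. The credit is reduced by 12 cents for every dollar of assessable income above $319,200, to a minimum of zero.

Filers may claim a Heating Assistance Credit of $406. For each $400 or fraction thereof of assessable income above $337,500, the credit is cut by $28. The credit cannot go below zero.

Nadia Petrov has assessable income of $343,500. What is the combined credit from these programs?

Health Coverage Credit: $343,500 is $12,800 into a $16,000 phase-out range, leaving 3,200/16,000 of the credit: $8,830 × 3,200/16,000 = $1,766.
Property Tax Rebate: $343,500 is below the $349,500 cutoff, so the full $5,350 applies.
Commuter Credit: 12% of the $24,300 excess over $319,200 is $2,916; credit = $5,900 − $2,916 = $2,984.
Heating Assistance Credit: income exceeds $337,500 by $6,000 → 15 increments × $28 = $420 ≥ base, so the credit is $0.
Total: $1,766 + $5,350 + $2,984 + $0 = $10,100.

$10,100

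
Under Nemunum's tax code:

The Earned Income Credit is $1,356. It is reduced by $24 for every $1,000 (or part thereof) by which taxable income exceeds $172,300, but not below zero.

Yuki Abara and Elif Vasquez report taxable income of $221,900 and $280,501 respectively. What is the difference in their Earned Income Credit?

Yuki ($221,900): Earned Income Credit: income exceeds $172,300 by $49,600, which is 50 full-or-partial $1,000 increments; reduction = 50 × $24 = $1,200, leaving $156.
Elif ($280,501): Earned Income Credit: income exceeds $172,300 by $108,201 → 109 increments × $24 = $2,616 ≥ base, so the credit is $0.
Difference: |$156 − $0| = $156.

$156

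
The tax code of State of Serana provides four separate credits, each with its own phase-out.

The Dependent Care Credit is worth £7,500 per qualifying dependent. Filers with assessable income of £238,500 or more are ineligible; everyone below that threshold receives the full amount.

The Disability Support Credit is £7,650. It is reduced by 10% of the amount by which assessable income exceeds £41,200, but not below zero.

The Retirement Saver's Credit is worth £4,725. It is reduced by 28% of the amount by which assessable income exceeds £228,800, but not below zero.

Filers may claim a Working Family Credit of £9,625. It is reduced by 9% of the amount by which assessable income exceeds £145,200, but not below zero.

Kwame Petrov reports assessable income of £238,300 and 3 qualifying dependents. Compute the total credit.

Dependent Care Credit: base = 3 × £7,500 = £22,500. £238,300 is below the £238,500 cutoff, so the full £22,500 applies.
Disability Support Credit: 10% of the £197,100 excess over £41,200 is £19,710 ≥ base, so the credit is £0.
Retirement Saver's Credit: 28% of the £9,500 excess over £228,800 is £2,660; credit = £4,725 − £2,660 = £2,065.
Working Family Credit: 9% of the £93,100 excess over £145,200 is £8,379; credit = £9,625 − £8,379 = £1,246.
Total: £22,500 + £0 + £2,065 + £1,246 = £25,811.

£25,811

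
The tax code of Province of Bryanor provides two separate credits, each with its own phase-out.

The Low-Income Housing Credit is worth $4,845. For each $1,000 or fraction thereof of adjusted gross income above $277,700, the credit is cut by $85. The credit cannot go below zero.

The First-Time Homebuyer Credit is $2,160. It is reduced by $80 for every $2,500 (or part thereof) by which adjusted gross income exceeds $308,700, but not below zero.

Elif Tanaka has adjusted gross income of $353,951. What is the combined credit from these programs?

Low-Income Housing Credit: income exceeds $277,700 by $76,251 → 77 increments × $85 = $6,545 ≥ base, so the credit is $0.
First-Time Homebuyer Credit: income exceeds $308,700 by $45,251, which is 19 full-or-partial $2,500 increments; reduction = 19 × $80 = $1,520, leaving $640.
Total: $0 + $640 = $640.

$640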